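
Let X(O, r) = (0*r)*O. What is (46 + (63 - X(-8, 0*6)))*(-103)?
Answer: -11227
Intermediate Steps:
X(O, r) = 0 (X(O, r) = 0*O = 0)
(46 + (63 - X(-8, 0*6)))*(-103) = (46 + (63 - 1*0))*(-103) = (46 + (63 + 0))*(-103) = (46 + 63)*(-103) = 109*(-103) = -11227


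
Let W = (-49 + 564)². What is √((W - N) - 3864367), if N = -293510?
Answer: 4*I*√206602 ≈ 1818.1*I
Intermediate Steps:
W = 265225 (W = 515² = 265225)
√((W - N) - 3864367) = √((265225 - 1*(-293510)) - 3864367) = √((265225 + 293510) - 3864367) = √(558735 - 3864367) = √(-3305632) = 4*I*√206602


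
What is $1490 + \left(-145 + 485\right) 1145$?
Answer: $390790$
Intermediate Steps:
$1490 + \left(-145 + 485\right) 1145 = 1490 + 340 \cdot 1145 = 1490 + 389300 = 390790$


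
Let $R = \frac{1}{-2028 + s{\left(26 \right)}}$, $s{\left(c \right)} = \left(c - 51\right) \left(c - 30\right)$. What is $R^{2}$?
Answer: $\frac{1}{3717184} \approx 2.6902 \cdot 10^{-7}$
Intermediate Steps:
$s{\left(c \right)} = \left(-51 + c\right) \left(-30 + c\right)$
$R = - \frac{1}{1928}$ ($R = \frac{1}{-2028 + \left(1530 + 26^{2} - 2106\right)} = \frac{1}{-2028 + \left(1530 + 676 - 2106\right)} = \frac{1}{-2028 + 100} = \frac{1}{-1928} = - \frac{1}{1928} \approx -0.00051867$)
$R^{2} = \left(- \frac{1}{1928}\right)^{2} = \frac{1}{3717184}$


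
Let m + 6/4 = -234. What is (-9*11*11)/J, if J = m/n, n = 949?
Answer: 688974/157 ≈ 4388.4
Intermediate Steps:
m = -471/2 (m = -3/2 - 234 = -471/2 ≈ -235.50)
J = -471/1898 (J = -471/2/949 = -471/2*1/949 = -471/1898 ≈ -0.24816)
(-9*11*11)/J = (-9*11*11)/(-471/1898) = -99*11*(-1898/471) = -1089*(-1898/471) = 688974/157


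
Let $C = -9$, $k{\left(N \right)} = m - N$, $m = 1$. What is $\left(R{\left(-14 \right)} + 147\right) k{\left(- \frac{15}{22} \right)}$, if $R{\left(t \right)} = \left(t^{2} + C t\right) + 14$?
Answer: $\frac{17871}{22} \approx 812.32$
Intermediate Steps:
$k{\left(N \right)} = 1 - N$
$R{\left(t \right)} = 14 + t^{2} - 9 t$ ($R{\left(t \right)} = \left(t^{2} - 9 t\right) + 14 = 14 + t^{2} - 9 t$)
$\left(R{\left(-14 \right)} + 147\right) k{\left(- \frac{15}{22} \right)} = \left(\left(14 + \left(-14\right)^{2} - -126\right) + 147\right) \left(1 - - \frac{15}{22}\right) = \left(\left(14 + 196 + 126\right) + 147\right) \left(1 - \left(-15\right) \frac{1}{22}\right) = \left(336 + 147\right) \left(1 - - \frac{15}{22}\right) = 483 \left(1 + \frac{15}{22}\right) = 483 \cdot \frac{37}{22} = \frac{17871}{22}$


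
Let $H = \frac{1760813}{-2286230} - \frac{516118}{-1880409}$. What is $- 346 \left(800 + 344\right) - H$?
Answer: $- \frac{1701664033917182303}{4299047468070} \approx -3.9582 \cdot 10^{5}$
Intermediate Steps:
$H = - \frac{2131084157377}{4299047468070}$ ($H = 1760813 \left(- \frac{1}{2286230}\right) - - \frac{516118}{1880409} = - \frac{1760813}{2286230} + \frac{516118}{1880409} = - \frac{2131084157377}{4299047468070} \approx -0.49571$)
$- 346 \left(800 + 344\right) - H = - 346 \left(800 + 344\right) - - \frac{2131084157377}{4299047468070} = \left(-346\right) 1144 + \frac{2131084157377}{4299047468070} = -395824 + \frac{2131084157377}{4299047468070} = - \frac{1701664033917182303}{4299047468070}$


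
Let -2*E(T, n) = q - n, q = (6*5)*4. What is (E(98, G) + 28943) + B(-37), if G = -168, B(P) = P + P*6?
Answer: 28540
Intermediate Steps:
B(P) = 7*P (B(P) = P + 6*P = 7*P)
q = 120 (q = 30*4 = 120)
E(T, n) = -60 + n/2 (E(T, n) = -(120 - n)/2 = -60 + n/2)
(E(98, G) + 28943) + B(-37) = ((-60 + (½)*(-168)) + 28943) + 7*(-37) = ((-60 - 84) + 28943) - 259 = (-144 + 28943) - 259 = 28799 - 259 = 28540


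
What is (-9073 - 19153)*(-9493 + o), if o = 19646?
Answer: -286578578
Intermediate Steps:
(-9073 - 19153)*(-9493 + o) = (-9073 - 19153)*(-9493 + 19646) = -28226*10153 = -286578578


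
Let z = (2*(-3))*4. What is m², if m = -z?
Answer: 576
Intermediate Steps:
z = -24 (z = -6*4 = -24)
m = 24 (m = -1*(-24) = 24)
m² = 24² = 576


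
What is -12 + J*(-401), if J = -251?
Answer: 100639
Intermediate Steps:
-12 + J*(-401) = -12 - 251*(-401) = -12 + 100651 = 100639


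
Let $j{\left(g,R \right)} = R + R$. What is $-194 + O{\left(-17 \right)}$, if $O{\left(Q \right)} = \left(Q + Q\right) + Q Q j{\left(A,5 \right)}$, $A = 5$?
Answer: $2662$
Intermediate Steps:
$j{\left(g,R \right)} = 2 R$
$O{\left(Q \right)} = 2 Q + 10 Q^{2}$ ($O{\left(Q \right)} = \left(Q + Q\right) + Q Q 2 \cdot 5 = 2 Q + Q^{2} \cdot 10 = 2 Q + 10 Q^{2}$)
$-194 + O{\left(-17 \right)} = -194 + 2 \left(-17\right) \left(1 + 5 \left(-17\right)\right) = -194 + 2 \left(-17\right) \left(1 - 85\right) = -194 + 2 \left(-17\right) \left(-84\right) = -194 + 2856 = 2662$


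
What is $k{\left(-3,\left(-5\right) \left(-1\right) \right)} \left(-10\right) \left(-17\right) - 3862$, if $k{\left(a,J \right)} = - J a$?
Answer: $-1312$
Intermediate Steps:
$k{\left(a,J \right)} = - J a$
$k{\left(-3,\left(-5\right) \left(-1\right) \right)} \left(-10\right) \left(-17\right) - 3862 = \left(-1\right) \left(\left(-5\right) \left(-1\right)\right) \left(-3\right) \left(-10\right) \left(-17\right) - 3862 = \left(-1\right) 5 \left(-3\right) \left(-10\right) \left(-17\right) - 3862 = 15 \left(-10\right) \left(-17\right) - 3862 = \left(-150\right) \left(-17\right) - 3862 = 2550 - 3862 = -1312$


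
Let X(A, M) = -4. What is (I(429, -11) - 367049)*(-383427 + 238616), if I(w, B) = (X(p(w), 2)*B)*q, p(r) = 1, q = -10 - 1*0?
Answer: 53216449579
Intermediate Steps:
q = -10 (q = -10 + 0 = -10)
I(w, B) = 40*B (I(w, B) = -4*B*(-10) = 40*B)
(I(429, -11) - 367049)*(-383427 + 238616) = (40*(-11) - 367049)*(-383427 + 238616) = (-440 - 367049)*(-144811) = -367489*(-144811) = 53216449579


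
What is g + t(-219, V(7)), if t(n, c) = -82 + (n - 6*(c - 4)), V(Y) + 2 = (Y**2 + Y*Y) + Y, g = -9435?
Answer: -10330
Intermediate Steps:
V(Y) = -2 + Y + 2*Y**2 (V(Y) = -2 + ((Y**2 + Y*Y) + Y) = -2 + ((Y**2 + Y**2) + Y) = -2 + (2*Y**2 + Y) = -2 + (Y + 2*Y**2) = -2 + Y + 2*Y**2)
t(n, c) = -58 + n - 6*c (t(n, c) = -82 + (n - 6*(-4 + c)) = -82 + (n - (-24 + 6*c)) = -82 + (n + (24 - 6*c)) = -82 + (24 + n - 6*c) = -58 + n - 6*c)
g + t(-219, V(7)) = -9435 + (-58 - 219 - 6*(-2 + 7 + 2*7**2)) = -9435 + (-58 - 219 - 6*(-2 + 7 + 2*49)) = -9435 + (-58 - 219 - 6*(-2 + 7 + 98)) = -9435 + (-58 - 219 - 6*103) = -9435 + (-58 - 219 - 618) = -9435 - 895 = -10330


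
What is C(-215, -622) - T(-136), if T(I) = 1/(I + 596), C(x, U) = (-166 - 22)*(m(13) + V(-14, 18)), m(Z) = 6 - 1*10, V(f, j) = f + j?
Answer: -1/460 ≈ -0.0021739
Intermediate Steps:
m(Z) = -4 (m(Z) = 6 - 10 = -4)
C(x, U) = 0 (C(x, U) = (-166 - 22)*(-4 + (-14 + 18)) = -188*(-4 + 4) = -188*0 = 0)
T(I) = 1/(596 + I)
C(-215, -622) - T(-136) = 0 - 1/(596 - 136) = 0 - 1/460 = -1/460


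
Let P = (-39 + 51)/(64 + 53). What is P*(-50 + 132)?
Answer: 328/39 ≈ 8.4103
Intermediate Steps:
P = 4/39 (P = 12/117 = 12*(1/117) = 4/39 ≈ 0.10256)
P*(-50 + 132) = 4*(-50 + 132)/39 = (4/39)*82 = 328/39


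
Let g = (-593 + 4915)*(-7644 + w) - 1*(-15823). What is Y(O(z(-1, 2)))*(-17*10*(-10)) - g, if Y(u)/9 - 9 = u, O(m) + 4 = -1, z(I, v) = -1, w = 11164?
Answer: -15168063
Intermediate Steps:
O(m) = -5 (O(m) = -4 - 1 = -5)
Y(u) = 81 + 9*u
g = 15229263 (g = (-593 + 4915)*(-7644 + 11164) - 1*(-15823) = 4322*3520 + 15823 = 15213440 + 15823 = 15229263)
Y(O(z(-1, 2)))*(-17*10*(-10)) - g = (81 + 9*(-5))*(-17*10*(-10)) - 1*15229263 = (81 - 45)*(-170*(-10)) - 15229263 = 36*1700 - 15229263 = 61200 - 15229263 = -15168063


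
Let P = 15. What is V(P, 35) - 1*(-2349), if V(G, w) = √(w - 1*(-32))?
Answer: 2349 + √67 ≈ 2357.2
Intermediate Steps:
V(G, w) = √(32 + w) (V(G, w) = √(w + 32) = √(32 + w))
V(P, 35) - 1*(-2349) = √(32 + 35) - 1*(-2349) = √67 + 2349 = 2349 + √67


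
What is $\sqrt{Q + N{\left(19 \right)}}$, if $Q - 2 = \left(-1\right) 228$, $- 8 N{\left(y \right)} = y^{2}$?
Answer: $\frac{3 i \sqrt{482}}{4} \approx 16.466 i$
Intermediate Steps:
$N{\left(y \right)} = - \frac{y^{2}}{8}$
$Q = -226$ ($Q = 2 - 228 = -226$)
$\sqrt{Q + N{\left(19 \right)}} = \sqrt{-226 - \frac{19^{2}}{8}} = \sqrt{-226 - \frac{361}{8}} = \sqrt{- \frac{2169}{8}} = \frac{3 i \sqrt{482}}{4}$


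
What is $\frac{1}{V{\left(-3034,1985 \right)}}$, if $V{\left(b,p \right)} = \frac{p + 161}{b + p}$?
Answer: $- \frac{1049}{2146} \approx -0.48882$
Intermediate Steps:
$V{\left(b,p \right)} = \frac{161 + p}{b + p}$
$\frac{1}{V{\left(-3034,1985 \right)}} = \frac{1}{\frac{1}{-3034 + 1985} \left(161 + 1985\right)} = \frac{1}{\frac{1}{-1049} \cdot 2146} = \frac{1}{\left(- \frac{1}{1049}\right) 2146} = \frac{1}{- \frac{2146}{1049}} = - \frac{1049}{2146}$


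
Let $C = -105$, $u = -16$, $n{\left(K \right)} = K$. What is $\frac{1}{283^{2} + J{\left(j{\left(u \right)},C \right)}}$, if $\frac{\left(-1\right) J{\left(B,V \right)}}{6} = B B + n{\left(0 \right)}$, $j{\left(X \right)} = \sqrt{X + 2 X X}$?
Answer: $\frac{1}{77113} \approx 1.2968 \cdot 10^{-5}$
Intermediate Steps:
$j{\left(X \right)} = \sqrt{X + 2 X^{2}}$
$J{\left(B,V \right)} = - 6 B^{2}$ ($J{\left(B,V \right)} = - 6 \left(B B + 0\right) = - 6 \left(B^{2} + 0\right) = - 6 B^{2}$)
$\frac{1}{283^{2} + J{\left(j{\left(u \right)},C \right)}} = \frac{1}{283^{2} - 6 \left(\sqrt{- 16 \left(1 + 2 \left(-16\right)\right)}\right)^{2}} = \frac{1}{80089 - 6 \left(\sqrt{- 16 \left(1 - 32\right)}\right)^{2}} = \frac{1}{80089 - 6 \left(\sqrt{\left(-16\right) \left(-31\right)}\right)^{2}} = \frac{1}{80089 - 6 \left(\sqrt{496}\right)^{2}} = \frac{1}{80089 - 6 \left(4 \sqrt{31}\right)^{2}} = \frac{1}{80089 - 2976} = \frac{1}{77113}$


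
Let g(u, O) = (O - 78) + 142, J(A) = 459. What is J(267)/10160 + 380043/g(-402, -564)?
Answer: -193050369/254000 ≈ -760.04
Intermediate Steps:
g(u, O) = 64 + O (g(u, O) = (-78 + O) + 142 = 64 + O)
J(267)/10160 + 380043/g(-402, -564) = 459/10160 + 380043/(64 - 564) = 459*(1/10160) + 380043/(-500) = 459/10160 + 380043*(-1/500) = 459/10160 - 380043/500 = -193050369/254000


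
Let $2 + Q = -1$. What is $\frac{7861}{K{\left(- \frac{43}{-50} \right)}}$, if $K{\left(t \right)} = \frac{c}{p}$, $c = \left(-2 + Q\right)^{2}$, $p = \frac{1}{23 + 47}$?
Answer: $\frac{1123}{250} \approx 4.492$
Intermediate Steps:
$Q = -3$ ($Q = -2 - 1 = -3$)
$p = \frac{1}{70} \approx 0.014286$
$c = 25$ ($c = \left(-2 - 3\right)^{2} = \left(-5\right)^{2} = 25$)
$K{\left(t \right)} = 1750$ ($K{\left(t \right)} = 25 \frac{1}{\frac{1}{70}} = 25 \cdot 70 = 1750$)
$\frac{7861}{K{\left(- \frac{43}{-50} \right)}} = \frac{7861}{1750} = 7861 \cdot \frac{1}{1750} = \frac{1123}{250}$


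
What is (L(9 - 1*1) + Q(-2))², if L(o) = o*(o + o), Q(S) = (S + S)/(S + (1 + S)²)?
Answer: 17424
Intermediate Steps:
Q(S) = 2*S/(S + (1 + S)²) (Q(S) = (2*S)/(S + (1 + S)²) = 2*S/(S + (1 + S)²))
L(o) = 2*o² (L(o) = o*(2*o) = 2*o²)
(L(9 - 1*1) + Q(-2))² = (2*(9 - 1*1)² + 2*(-2)/(-2 + (1 - 2)²))² = (2*(9 - 1)² + 2*(-2)/(-2 + (-1)²))² = (2*8² + 2*(-2)/(-2 + 1))² = (2*64 + 2*(-2)/(-1))² = (128 + 2*(-2)*(-1))² = (128 + 4)² = 132² = 17424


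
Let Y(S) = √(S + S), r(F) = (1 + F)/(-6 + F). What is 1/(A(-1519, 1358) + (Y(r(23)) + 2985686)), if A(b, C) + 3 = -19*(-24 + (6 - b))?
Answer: 12567947/37165480422296 - √51/37165480422296 ≈ 3.3816e-7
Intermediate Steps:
A(b, C) = 339 + 19*b (A(b, C) = -3 - 19*(-24 + (6 - b)) = -3 - 19*(-18 - b) = -3 + (342 + 19*b) = 339 + 19*b)
r(F) = (1 + F)/(-6 + F)
Y(S) = √2*√S (Y(S) = √(2*S) = √2*√S)
1/(A(-1519, 1358) + (Y(r(23)) + 2985686)) = 1/((339 + 19*(-1519)) + (√2*√((1 + 23)/(-6 + 23)) + 2985686)) = 1/((339 - 28861) + (√2*√(24/17) + 2985686)) = 1/(-28522 + (√2*√((1/17)*24) + 2985686)) = 1/(-28522 + (√2*√(24/17) + 2985686)) = 1/(-28522 + (√2*(2*√102/17) + 2985686)) = 1/(-28522 + (4*√51/17 + 2985686)) = 1/(-28522 + (2985686 + 4*√51/17)) = 1/(2957164 + 4*√51/17)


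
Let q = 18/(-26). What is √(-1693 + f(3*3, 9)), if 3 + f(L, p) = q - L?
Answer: I*√288262/13 ≈ 41.3*I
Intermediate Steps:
q = -9/13 (q = 18*(-1/26) = -9/13 ≈ -0.69231)
f(L, p) = -48/13 - L (f(L, p) = -3 + (-9/13 - L) = -48/13 - L)
√(-1693 + f(3*3, 9)) = √(-1693 + (-48/13 - 3*3)) = √(-1693 + (-48/13 - 1*9)) = √(-1693 + (-48/13 - 9)) = √(-1693 - 165/13) = √(-22174/13) = I*√288262/13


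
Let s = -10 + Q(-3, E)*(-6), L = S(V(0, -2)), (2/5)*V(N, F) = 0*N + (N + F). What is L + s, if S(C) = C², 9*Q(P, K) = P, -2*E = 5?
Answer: 17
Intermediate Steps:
E = -5/2 (E = -½*5 = -5/2 ≈ -2.5000)
V(N, F) = 5*F/2 + 5*N/2 (V(N, F) = 5*(0*N + (N + F))/2 = 5*(0 + (F + N))/2 = 5*(F + N)/2 = 5*F/2 + 5*N/2)
Q(P, K) = P/9
L = 25 (L = ((5/2)*(-2) + (5/2)*0)² = (-5 + 0)² = (-5)² = 25)
s = -8 (s = -10 + ((⅑)*(-3))*(-6) = -10 - ⅓*(-6) = -10 + 2 = -8)
L + s = 25 - 8 = 17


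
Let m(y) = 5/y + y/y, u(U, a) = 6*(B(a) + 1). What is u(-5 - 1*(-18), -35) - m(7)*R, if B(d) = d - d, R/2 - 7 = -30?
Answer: 594/7 ≈ 84.857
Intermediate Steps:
R = -46 (R = 14 + 2*(-30) = 14 - 60 = -46)
B(d) = 0
u(U, a) = 6 (u(U, a) = 6*(0 + 1) = 6*1 = 6)
m(y) = 1 + 5/y (m(y) = 5/y + 1 = 1 + 5/y)
u(-5 - 1*(-18), -35) - m(7)*R = 6 - (5 + 7)/7*(-46) = 6 - (⅐)*12*(-46) = 6 - 12*(-46)/7 = 6 - 1*(-552/7) = 6 + 552/7 = 594/7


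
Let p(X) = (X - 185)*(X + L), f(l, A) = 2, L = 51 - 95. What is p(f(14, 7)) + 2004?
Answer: 9690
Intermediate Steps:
L = -44
p(X) = (-185 + X)*(-44 + X) (p(X) = (X - 185)*(X - 44) = (-185 + X)*(-44 + X))
p(f(14, 7)) + 2004 = (8140 + 2**2 - 229*2) + 2004 = (8140 + 4 - 458) + 2004 = 7686 + 2004 = 9690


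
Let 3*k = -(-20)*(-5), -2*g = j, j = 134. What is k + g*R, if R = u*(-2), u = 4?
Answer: 1508/3 ≈ 502.67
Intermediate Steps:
g = -67 (g = -1/2*134 = -67)
k = -100/3 (k = (-(-20)*(-5))/3 = (-5*20)/3 = (1/3)*(-100) = -100/3 ≈ -33.333)
R = -8 (R = 4*(-2) = -8)
k + g*R = -100/3 - 67*(-8) = -100/3 + 536 = 1508/3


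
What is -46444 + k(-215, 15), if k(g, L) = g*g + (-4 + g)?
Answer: -438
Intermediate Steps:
k(g, L) = -4 + g + g² (k(g, L) = g² + (-4 + g) = -4 + g + g²)
-46444 + k(-215, 15) = -46444 + (-4 - 215 + (-215)²) = -46444 + (-4 - 215 + 46225) = -46444 + 46006 = -438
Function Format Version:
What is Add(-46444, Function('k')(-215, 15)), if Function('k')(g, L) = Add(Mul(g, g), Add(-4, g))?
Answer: -438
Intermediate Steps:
Function('k')(g, L) = Add(-4, g, Pow(g, 2)) (Function('k')(g, L) = Add(Pow(g, 2), Add(-4, g)) = Add(-4, g, Pow(g, 2)))
Add(-46444, Function('k')(-215, 15)) = Add(-46444, Add(-4, -215, Pow(-215, 2))) = Add(-46444, Add(-4, -215, 46225)) = Add(-46444, 46006) = -438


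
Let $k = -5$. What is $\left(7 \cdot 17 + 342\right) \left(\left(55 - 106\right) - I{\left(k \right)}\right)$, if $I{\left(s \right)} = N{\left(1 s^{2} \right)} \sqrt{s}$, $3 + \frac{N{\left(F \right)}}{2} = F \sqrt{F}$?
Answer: $-23511 - 112484 i \sqrt{5} \approx -23511.0 - 2.5152 \cdot 10^{5} i$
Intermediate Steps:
$N{\left(F \right)} = -6 + 2 F^{\frac{3}{2}}$ ($N{\left(F \right)} = -6 + 2 F \sqrt{F} = -6 + 2 F^{\frac{3}{2}}$)
$I{\left(s \right)} = \sqrt{s} \left(-6 + 2 \left(s^{2}\right)^{\frac{3}{2}}\right)$ ($I{\left(s \right)} = \left(-6 + 2 \left(1 s^{2}\right)^{\frac{3}{2}}\right) \sqrt{s} = \left(-6 + 2 \left(s^{2}\right)^{\frac{3}{2}}\right) \sqrt{s} = \sqrt{s} \left(-6 + 2 \left(s^{2}\right)^{\frac{3}{2}}\right)$)
$\left(7 \cdot 17 + 342\right) \left(\left(55 - 106\right) - I{\left(k \right)}\right) = \left(7 \cdot 17 + 342\right) \left(\left(55 - 106\right) - 2 \sqrt{-5} \left(-3 + \left(\left(-5\right)^{2}\right)^{\frac{3}{2}}\right)\right) = \left(119 + 342\right) \left(\left(55 - 106\right) - 2 i \sqrt{5} \left(-3 + 25^{\frac{3}{2}}\right)\right) = 461 \left(-51 - 2 i \sqrt{5} \left(-3 + 125\right)\right) = 461 \left(-51 - 2 i \sqrt{5} \cdot 122\right) = 461 \left(-51 - 244 i \sqrt{5}\right) = -23511 - 112484 i \sqrt{5}$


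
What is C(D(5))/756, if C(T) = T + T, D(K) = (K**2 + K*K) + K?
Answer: 55/378 ≈ 0.14550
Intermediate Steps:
D(K) = K + 2*K**2 (D(K) = (K**2 + K**2) + K = 2*K**2 + K = K + 2*K**2)
C(T) = 2*T
C(D(5))/756 = (2*(5*(1 + 2*5)))/756 = (2*(5*(1 + 10)))*(1/756) = (2*(5*11))*(1/756) = (2*55)*(1/756) = 110*(1/756) = 55/378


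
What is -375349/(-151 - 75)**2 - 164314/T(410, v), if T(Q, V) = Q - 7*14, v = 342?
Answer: -265925336/497991 ≈ -534.00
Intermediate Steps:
T(Q, V) = -98 + Q (T(Q, V) = Q - 98 = -98 + Q)
-375349/(-151 - 75)**2 - 164314/T(410, v) = -375349/(-151 - 75)**2 - 164314/(-98 + 410) = -375349/((-226)**2) - 164314/312 = -375349/51076 - 164314*1/312 = -375349*1/51076 - 82157/156 = -375349/51076 - 82157/156 = -265925336/497991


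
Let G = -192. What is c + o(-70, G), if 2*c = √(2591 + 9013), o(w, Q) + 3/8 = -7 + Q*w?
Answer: 107461/8 + √2901 ≈ 13486.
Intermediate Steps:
o(w, Q) = -59/8 + Q*w (o(w, Q) = -3/8 + (-7 + Q*w) = -59/8 + Q*w)
c = √2901 (c = √(2591 + 9013)/2 = √11604/2 = (2*√2901)/2 = √2901 ≈ 53.861)
c + o(-70, G) = √2901 + (-59/8 - 192*(-70)) = √2901 + (-59/8 + 13440) = √2901 + 107461/8 = 107461/8 + √2901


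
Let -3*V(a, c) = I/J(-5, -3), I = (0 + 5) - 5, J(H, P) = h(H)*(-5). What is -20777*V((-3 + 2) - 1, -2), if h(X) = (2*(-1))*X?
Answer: 0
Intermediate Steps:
h(X) = -2*X
J(H, P) = 10*H (J(H, P) = -2*H*(-5) = 10*H)
I = 0 (I = 5 - 5 = 0)
V(a, c) = 0 (V(a, c) = -0/(10*(-5)) = -0/(-50) = -0*(-1)/50 = -⅓*0 = 0)
-20777*V((-3 + 2) - 1, -2) = -20777*0 = 0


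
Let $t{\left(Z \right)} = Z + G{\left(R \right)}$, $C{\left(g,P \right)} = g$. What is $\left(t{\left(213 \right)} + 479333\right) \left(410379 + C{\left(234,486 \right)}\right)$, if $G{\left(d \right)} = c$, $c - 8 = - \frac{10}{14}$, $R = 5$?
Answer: $196910813307$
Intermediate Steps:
$c = \frac{51}{7}$ ($c = 8 - \frac{10}{14} = 8 - \frac{5}{7} = \frac{51}{7} \approx 7.2857$)
$G{\left(d \right)} = \frac{51}{7}$
$t{\left(Z \right)} = \frac{51}{7} + Z$ ($t{\left(Z \right)} = Z + \frac{51}{7} = \frac{51}{7} + Z$)
$\left(t{\left(213 \right)} + 479333\right) \left(410379 + C{\left(234,486 \right)}\right) = \left(\left(\frac{51}{7} + 213\right) + 479333\right) \left(410379 + 234\right) = \left(\frac{1542}{7} + 479333\right) 410613 = \frac{3356873}{7} \cdot 410613 = 196910813307$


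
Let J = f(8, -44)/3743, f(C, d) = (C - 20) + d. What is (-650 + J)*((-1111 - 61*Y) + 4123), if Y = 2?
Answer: -7031387340/3743 ≈ -1.8785e+6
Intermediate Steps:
f(C, d) = -20 + C + d (f(C, d) = (-20 + C) + d = -20 + C + d)
J = -56/3743 (J = (-20 + 8 - 44)/3743 = -56*1/3743 = -56/3743 ≈ -0.014961)
(-650 + J)*((-1111 - 61*Y) + 4123) = (-650 - 56/3743)*((-1111 - 61*2) + 4123) = -2433006*((-1111 - 1*122) + 4123)/3743 = -2433006*((-1111 - 122) + 4123)/3743 = -2433006*(-1233 + 4123)/3743 = -2433006/3743*2890 = -7031387340/3743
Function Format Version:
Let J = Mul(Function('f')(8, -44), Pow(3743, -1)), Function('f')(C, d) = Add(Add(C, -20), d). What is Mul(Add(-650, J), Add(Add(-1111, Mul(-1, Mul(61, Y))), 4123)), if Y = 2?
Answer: Rational(-7031387340, 3743) ≈ -1.8785e+6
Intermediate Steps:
Function('f')(C, d) = Add(-20, C, d) (Function('f')(C, d) = Add(Add(-20, C), d) = Add(-20, C, d))
J = Rational(-56, 3743) (J = Mul(Add(-20, 8, -44), Pow(3743, -1)) = Mul(-56, Rational(1, 3743)) = Rational(-56, 3743) ≈ -0.014961)
Mul(Add(-650, J), Add(Add(-1111, Mul(-1, Mul(61, Y))), 4123)) = Mul(Add(-650, Rational(-56, 3743)), Add(Add(-1111, Mul(-1, Mul(61, 2))), 4123)) = Mul(Rational(-2433006, 3743), Add(Add(-1111, Mul(-1, 122)), 4123)) = Mul(Rational(-2433006, 3743), Add(Add(-1111, -122), 4123)) = Mul(Rational(-2433006, 3743), Add(-1233, 4123)) = Mul(Rational(-2433006, 3743), 2890) = Rational(-7031387340, 3743)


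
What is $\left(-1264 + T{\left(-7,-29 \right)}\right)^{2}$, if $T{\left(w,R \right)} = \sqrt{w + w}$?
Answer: $\left(1264 - i \sqrt{14}\right)^{2} \approx 1.5977 \cdot 10^{6} - 9459.0 i$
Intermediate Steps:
$T{\left(w,R \right)} = \sqrt{2} \sqrt{w}$ ($T{\left(w,R \right)} = \sqrt{2 w} = \sqrt{2} \sqrt{w}$)
$\left(-1264 + T{\left(-7,-29 \right)}\right)^{2} = \left(-1264 + \sqrt{2} \sqrt{-7}\right)^{2} = \left(-1264 + \sqrt{2} i \sqrt{7}\right)^{2} = \left(-1264 + i \sqrt{14}\right)^{2}$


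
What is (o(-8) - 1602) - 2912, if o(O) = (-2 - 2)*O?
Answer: -4482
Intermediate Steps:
o(O) = -4*O
(o(-8) - 1602) - 2912 = (-4*(-8) - 1602) - 2912 = (32 - 1602) - 2912 = -1570 - 2912 = -4482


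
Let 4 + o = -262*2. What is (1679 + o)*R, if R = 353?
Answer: 406303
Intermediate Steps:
o = -528 (o = -4 - 262*2 = -4 - 524 = -528)
(1679 + o)*R = (1679 - 528)*353 = 1151*353 = 406303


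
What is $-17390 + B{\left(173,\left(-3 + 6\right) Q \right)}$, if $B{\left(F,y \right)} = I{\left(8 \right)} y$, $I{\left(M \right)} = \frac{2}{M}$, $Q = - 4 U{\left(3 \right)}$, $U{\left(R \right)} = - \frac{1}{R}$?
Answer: $-17389$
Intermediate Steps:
$Q = \frac{4}{3}$ ($Q = - 4 \left(- \frac{1}{3}\right) = - 4 \left(\left(-1\right) \frac{1}{3}\right) = \left(-4\right) \left(- \frac{1}{3}\right) = \frac{4}{3} \approx 1.3333$)
$B{\left(F,y \right)} = \frac{y}{4}$ ($B{\left(F,y \right)} = \frac{2}{8} y = 2 \cdot \frac{1}{8} y = \frac{y}{4}$)
$-17390 + B{\left(173,\left(-3 + 6\right) Q \right)} = -17390 + \frac{\left(-3 + 6\right) \frac{4}{3}}{4} = -17390 + \frac{3 \cdot \frac{4}{3}}{4} = -17390 + \frac{1}{4} \cdot 4 = -17390 + 1 = -17389$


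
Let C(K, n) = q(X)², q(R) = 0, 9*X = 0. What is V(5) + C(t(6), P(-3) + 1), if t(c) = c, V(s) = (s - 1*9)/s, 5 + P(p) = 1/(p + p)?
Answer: -⅘ ≈ -0.80000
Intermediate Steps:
X = 0 (X = (⅑)*0 = 0)
P(p) = -5 + 1/(2*p) (P(p) = -5 + 1/(p + p) = -5 + 1/(2*p))
V(s) = (-9 + s)/s (V(s) = (s - 9)/s = (-9 + s)/s)
C(K, n) = 0 (C(K, n) = 0² = 0)
V(5) + C(t(6), P(-3) + 1) = (-9 + 5)/5 + 0 = (⅕)*(-4) + 0 = -⅘ + 0 = -⅘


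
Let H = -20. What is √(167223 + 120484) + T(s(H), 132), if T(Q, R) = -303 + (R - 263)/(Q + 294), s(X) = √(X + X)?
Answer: -13120371/43238 + √287707 + 131*I*√10/43238 ≈ 232.94 + 0.0095809*I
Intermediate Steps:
s(X) = √2*√X (s(X) = √(2*X) = √2*√X)
T(Q, R) = -303 + (-263 + R)/(294 + Q)
√(167223 + 120484) + T(s(H), 132) = √(167223 + 120484) + (-89345 + 132 - 303*√2*√(-20))/(294 + √2*√(-20)) = √287707 + (-89345 + 132 - 303*√2*2*I*√5)/(294 + √2*(2*I*√5)) = √287707 + (-89345 + 132 - 606*I*√10)/(294 + 2*I*√10) = √287707 + (-89213 - 606*I*√10)/(294 + 2*I*√10)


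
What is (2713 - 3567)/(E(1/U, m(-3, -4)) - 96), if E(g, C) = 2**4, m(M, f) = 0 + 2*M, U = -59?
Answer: 427/40 ≈ 10.675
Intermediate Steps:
m(M, f) = 2*M
E(g, C) = 16
(2713 - 3567)/(E(1/U, m(-3, -4)) - 96) = (2713 - 3567)/(16 - 96) = -854/(-80) = -854*(-1/80) = 427/40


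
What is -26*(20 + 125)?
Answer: -3770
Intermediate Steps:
-26*(20 + 125) = -26*145 = -3770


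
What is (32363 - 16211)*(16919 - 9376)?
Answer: 121834536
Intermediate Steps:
(32363 - 16211)*(16919 - 9376) = 16152*7543 = 121834536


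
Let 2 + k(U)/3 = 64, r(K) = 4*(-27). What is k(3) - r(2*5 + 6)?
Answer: 294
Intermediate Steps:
r(K) = -108
k(U) = 186 (k(U) = -6 + 3*64 = -6 + 192 = 186)
k(3) - r(2*5 + 6) = 186 - 1*(-108) = 186 + 108 = 294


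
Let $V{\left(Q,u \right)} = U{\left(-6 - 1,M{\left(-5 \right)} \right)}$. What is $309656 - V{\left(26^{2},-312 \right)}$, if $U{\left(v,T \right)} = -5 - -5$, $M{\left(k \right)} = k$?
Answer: $309656$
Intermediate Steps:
$U{\left(v,T \right)} = 0$ ($U{\left(v,T \right)} = -5 + 5 = 0$)
$V{\left(Q,u \right)} = 0$
$309656 - V{\left(26^{2},-312 \right)} = 309656 - 0 = 309656 + 0 = 309656$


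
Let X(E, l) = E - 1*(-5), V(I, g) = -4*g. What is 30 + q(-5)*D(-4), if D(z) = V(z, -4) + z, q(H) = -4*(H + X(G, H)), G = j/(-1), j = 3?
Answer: 174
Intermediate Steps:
G = -3 (G = 3/(-1) = 3*(-1) = -3)
X(E, l) = 5 + E (X(E, l) = E + 5 = 5 + E)
q(H) = -8 - 4*H (q(H) = -4*(H + (5 - 3)) = -4*(H + 2) = -4*(2 + H) = -8 - 4*H)
D(z) = 16 + z (D(z) = -4*(-4) + z = 16 + z)
30 + q(-5)*D(-4) = 30 + (-8 - 4*(-5))*(16 - 4) = 30 + (-8 + 20)*12 = 30 + 12*12 = 30 + 144 = 174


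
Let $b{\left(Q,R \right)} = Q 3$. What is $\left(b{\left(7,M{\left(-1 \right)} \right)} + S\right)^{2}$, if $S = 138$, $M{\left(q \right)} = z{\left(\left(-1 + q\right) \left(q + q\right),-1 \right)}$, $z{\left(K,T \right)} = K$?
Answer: $25281$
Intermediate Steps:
$M{\left(q \right)} = 2 q \left(-1 + q\right)$ ($M{\left(q \right)} = \left(-1 + q\right) \left(q + q\right) = \left(-1 + q\right) 2 q = 2 q \left(-1 + q\right)$)
$b{\left(Q,R \right)} = 3 Q$
$\left(b{\left(7,M{\left(-1 \right)} \right)} + S\right)^{2} = \left(3 \cdot 7 + 138\right)^{2} = \left(21 + 138\right)^{2} = 159^{2} = 25281$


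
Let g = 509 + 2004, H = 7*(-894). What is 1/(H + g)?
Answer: -1/3745 ≈ -0.00026702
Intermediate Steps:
H = -6258
g = 2513
1/(H + g) = 1/(-6258 + 2513) = 1/(-3745) = -1/3745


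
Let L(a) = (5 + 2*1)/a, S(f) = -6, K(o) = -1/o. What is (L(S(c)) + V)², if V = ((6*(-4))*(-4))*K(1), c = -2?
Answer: 339889/36 ≈ 9441.4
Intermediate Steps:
V = -96 (V = ((6*(-4))*(-4))*(-1/1) = (-24*(-4))*(-1*1) = 96*(-1) = -96)
L(a) = 7/a (L(a) = (5 + 2)/a = 7/a)
(L(S(c)) + V)² = (7/(-6) - 96)² = (7*(-⅙) - 96)² = (-7/6 - 96)² = (-583/6)² = 339889/36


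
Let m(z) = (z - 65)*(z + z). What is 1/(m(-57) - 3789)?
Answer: 1/10119 ≈ 9.8824e-5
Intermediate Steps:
m(z) = 2*z*(-65 + z) (m(z) = (-65 + z)*(2*z) = 2*z*(-65 + z))
1/(m(-57) - 3789) = 1/(2*(-57)*(-65 - 57) - 3789) = 1/(2*(-57)*(-122) - 3789) = 1/(13908 - 3789) = 1/10119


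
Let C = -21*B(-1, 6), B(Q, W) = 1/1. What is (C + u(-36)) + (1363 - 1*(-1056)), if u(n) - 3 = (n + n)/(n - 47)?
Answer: 199355/83 ≈ 2401.9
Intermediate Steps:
B(Q, W) = 1
u(n) = 3 + 2*n/(-47 + n) (u(n) = 3 + (n + n)/(n - 47) = 3 + (2*n)/(-47 + n) = 3 + 2*n/(-47 + n))
C = -21 (C = -21*1 = -21)
(C + u(-36)) + (1363 - 1*(-1056)) = (-21 + (-141 + 5*(-36))/(-47 - 36)) + (1363 - 1*(-1056)) = (-21 + (-141 - 180)/(-83)) + (1363 + 1056) = (-21 - 1/83*(-321)) + 2419 = (-21 + 321/83) + 2419 = -1422/83 + 2419 = 199355/83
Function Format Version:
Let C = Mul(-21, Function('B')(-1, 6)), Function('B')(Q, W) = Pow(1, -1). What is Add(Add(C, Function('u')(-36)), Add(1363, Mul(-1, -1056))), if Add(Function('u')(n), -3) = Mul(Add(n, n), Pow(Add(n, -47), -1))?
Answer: Rational(199355, 83) ≈ 2401.9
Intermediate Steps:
Function('B')(Q, W) = 1
Function('u')(n) = Add(3, Mul(2, n, Pow(Add(-47, n), -1))) (Function('u')(n) = Add(3, Mul(Add(n, n), Pow(Add(n, -47), -1))) = Add(3, Mul(Mul(2, n), Pow(Add(-47, n), -1))) = Add(3, Mul(2, n, Pow(Add(-47, n), -1))))
C = -21 (C = Mul(-21, 1) = -21)
Add(Add(C, Function('u')(-36)), Add(1363, Mul(-1, -1056))) = Add(Add(-21, Mul(Pow(Add(-47, -36), -1), Add(-141, Mul(5, -36)))), Add(1363, Mul(-1, -1056))) = Add(Add(-21, Mul(Pow(-83, -1), Add(-141, -180))), Add(1363, 1056)) = Add(Add(-21, Mul(Rational(-1, 83), -321)), 2419) = Add(Add(-21, Rational(321, 83)), 2419) = Add(Rational(-1422, 83), 2419) = Rational(199355, 83)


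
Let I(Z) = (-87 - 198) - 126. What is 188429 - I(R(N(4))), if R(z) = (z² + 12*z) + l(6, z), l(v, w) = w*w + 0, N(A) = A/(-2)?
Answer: 188840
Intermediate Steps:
N(A) = -A/2 (N(A) = A*(-½) = -A/2)
l(v, w) = w² (l(v, w) = w² + 0 = w²)
R(z) = 2*z² + 12*z (R(z) = (z² + 12*z) + z² = 2*z² + 12*z)
I(Z) = -411 (I(Z) = -285 - 126 = -411)
188429 - I(R(N(4))) = 188429 - 1*(-411) = 188429 + 411 = 188840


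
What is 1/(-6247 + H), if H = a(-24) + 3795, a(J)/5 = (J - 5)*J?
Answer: 1/1028 ≈ 0.00097276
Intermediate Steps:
a(J) = 5*J*(-5 + J) (a(J) = 5*((J - 5)*J) = 5*((-5 + J)*J) = 5*(J*(-5 + J)) = 5*J*(-5 + J))
H = 7275 (H = 5*(-24)*(-5 - 24) + 3795 = 5*(-24)*(-29) + 3795 = 3480 + 3795 = 7275)
1/(-6247 + H) = 1/(-6247 + 7275) = 1/1028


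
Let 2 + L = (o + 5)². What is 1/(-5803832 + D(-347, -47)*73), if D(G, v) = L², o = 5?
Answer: -1/5102740 ≈ -1.9597e-7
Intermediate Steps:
L = 98 (L = -2 + (5 + 5)² = -2 + 10² = -2 + 100 = 98)
D(G, v) = 9604 (D(G, v) = 98² = 9604)
1/(-5803832 + D(-347, -47)*73) = 1/(-5803832 + 9604*73) = 1/(-5803832 + 701092) = 1/(-5102740) = -1/5102740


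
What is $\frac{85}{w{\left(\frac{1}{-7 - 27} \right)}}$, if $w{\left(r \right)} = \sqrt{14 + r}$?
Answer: $\frac{17 \sqrt{646}}{19} \approx 22.741$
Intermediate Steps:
$\frac{85}{w{\left(\frac{1}{-7 - 27} \right)}} = \frac{85}{\sqrt{14 + \frac{1}{-7 - 27}}} = \frac{85}{\sqrt{14 + \frac{1}{-34}}} = \frac{85}{\sqrt{14 - \frac{1}{34}}} = \frac{85}{\sqrt{\frac{475}{34}}} = \frac{85}{\frac{5}{34} \sqrt{646}} = 85 \frac{\sqrt{646}}{95} = \frac{17 \sqrt{646}}{19}$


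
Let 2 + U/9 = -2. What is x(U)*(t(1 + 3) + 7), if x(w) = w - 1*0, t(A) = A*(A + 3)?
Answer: -1260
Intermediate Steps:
t(A) = A*(3 + A)
U = -36 (U = -18 + 9*(-2) = -18 - 18 = -36)
x(w) = w (x(w) = w + 0 = w)
x(U)*(t(1 + 3) + 7) = -36*((1 + 3)*(3 + (1 + 3)) + 7) = -36*(4*(3 + 4) + 7) = -36*(4*7 + 7) = -36*(28 + 7) = -36*35 = -1260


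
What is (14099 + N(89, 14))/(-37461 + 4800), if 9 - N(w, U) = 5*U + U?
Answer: -14024/32661 ≈ -0.42938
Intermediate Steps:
N(w, U) = 9 - 6*U (N(w, U) = 9 - (5*U + U) = 9 - 6*U)
(14099 + N(89, 14))/(-37461 + 4800) = (14099 + (9 - 6*14))/(-37461 + 4800) = (14099 + (9 - 84))/(-32661) = (14099 - 75)*(-1/32661) = 14024*(-1/32661) = -14024/32661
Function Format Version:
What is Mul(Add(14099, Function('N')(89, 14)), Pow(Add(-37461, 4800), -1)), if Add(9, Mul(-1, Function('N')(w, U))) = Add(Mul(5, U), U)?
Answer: Rational(-14024, 32661) ≈ -0.42938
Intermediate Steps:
Function('N')(w, U) = Add(9, Mul(-6, U)) (Function('N')(w, U) = Add(9, Mul(-1, Add(Mul(5, U), U))) = Add(9, Mul(-1, Mul(6, U))) = Add(9, Mul(-6, U)))
Mul(Add(14099, Function('N')(89, 14)), Pow(Add(-37461, 4800), -1)) = Mul(Add(14099, Add(9, Mul(-6, 14))), Pow(Add(-37461, 4800), -1)) = Mul(Add(14099, Add(9, -84)), Pow(-32661, -1)) = Mul(Add(14099, -75), Rational(-1, 32661)) = Mul(14024, Rational(-1, 32661)) = Rational(-14024, 32661)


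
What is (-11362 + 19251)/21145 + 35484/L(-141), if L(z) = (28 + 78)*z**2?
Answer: 2895912889/7426779495 ≈ 0.38993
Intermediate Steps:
L(z) = 106*z**2
(-11362 + 19251)/21145 + 35484/L(-141) = (-11362 + 19251)/21145 + 35484/((106*(-141)**2)) = 7889*(1/21145) + 35484/((106*19881)) = 7889/21145 + 35484/2107386 = 7889/21145 + 35484*(1/2107386) = 7889/21145 + 5914/351231 = 2895912889/7426779495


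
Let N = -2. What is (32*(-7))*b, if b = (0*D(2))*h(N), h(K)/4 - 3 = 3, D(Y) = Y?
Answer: 0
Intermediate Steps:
h(K) = 24 (h(K) = 12 + 4*3 = 12 + 12 = 24)
b = 0 (b = (0*2)*24 = 0*24 = 0)
(32*(-7))*b = (32*(-7))*0 = -224*0 = 0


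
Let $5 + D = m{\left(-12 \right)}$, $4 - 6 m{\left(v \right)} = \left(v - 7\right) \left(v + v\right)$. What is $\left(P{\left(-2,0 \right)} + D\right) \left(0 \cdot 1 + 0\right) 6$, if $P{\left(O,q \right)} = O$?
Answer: $0$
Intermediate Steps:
$m{\left(v \right)} = \frac{2}{3} - \frac{v \left(-7 + v\right)}{3}$ ($m{\left(v \right)} = \frac{2}{3} - \frac{\left(v - 7\right) \left(v + v\right)}{6} = \frac{2}{3} - \frac{\left(-7 + v\right) 2 v}{6} = \frac{2}{3} - \frac{2 v \left(-7 + v\right)}{6} = \frac{2}{3} - \frac{v \left(-7 + v\right)}{3}$)
$D = - \frac{241}{3}$ ($D = -5 + \left(\frac{2}{3} - \frac{\left(-12\right)^{2}}{3} + \frac{7}{3} \left(-12\right)\right) = -5 - \frac{226}{3} = - \frac{241}{3} \approx -80.333$)
$\left(P{\left(-2,0 \right)} + D\right) \left(0 \cdot 1 + 0\right) 6 = \left(-2 - \frac{241}{3}\right) \left(0 \cdot 1 + 0\right) 6 = - \frac{247 \left(0 + 0\right) 6}{3} = - \frac{247 \cdot 0 \cdot 6}{3} = \left(- \frac{247}{3}\right) 0 = 0$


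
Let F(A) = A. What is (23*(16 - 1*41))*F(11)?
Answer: -6325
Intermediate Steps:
(23*(16 - 1*41))*F(11) = (23*(16 - 1*41))*11 = (23*(16 - 41))*11 = (23*(-25))*11 = -575*11 = -6325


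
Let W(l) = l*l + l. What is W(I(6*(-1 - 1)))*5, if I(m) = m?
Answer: 660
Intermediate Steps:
W(l) = l + l² (W(l) = l² + l = l + l²)
W(I(6*(-1 - 1)))*5 = ((6*(-1 - 1))*(1 + 6*(-1 - 1)))*5 = ((6*(-2))*(1 + 6*(-2)))*5 = -12*(1 - 12)*5 = -12*(-11)*5 = 132*5 = 660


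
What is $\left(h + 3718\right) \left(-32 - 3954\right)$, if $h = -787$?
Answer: $-11682966$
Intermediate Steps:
$\left(h + 3718\right) \left(-32 - 3954\right) = \left(-787 + 3718\right) \left(-32 - 3954\right) = 2931 \left(-3986\right) = -11682966$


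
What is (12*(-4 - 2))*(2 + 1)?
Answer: -216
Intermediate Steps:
(12*(-4 - 2))*(2 + 1) = (12*(-6))*3 = -72*3 = -216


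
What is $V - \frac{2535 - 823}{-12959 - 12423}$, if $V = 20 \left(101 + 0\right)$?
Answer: $\frac{25636676}{12691} \approx 2020.1$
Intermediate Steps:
$V = 2020$ ($V = 20 \cdot 101 = 2020$)
$V - \frac{2535 - 823}{-12959 - 12423} = 2020 - \frac{2535 - 823}{-12959 - 12423} = 2020 - \frac{1712}{-25382} = 2020 - 1712 \left(- \frac{1}{25382}\right) = 2020 - - \frac{856}{12691} = 2020 + \frac{856}{12691} = \frac{25636676}{12691}$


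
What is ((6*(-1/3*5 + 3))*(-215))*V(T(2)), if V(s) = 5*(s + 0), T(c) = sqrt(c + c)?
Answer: -17200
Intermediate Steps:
T(c) = sqrt(2)*sqrt(c) (T(c) = sqrt(2*c) = sqrt(2)*sqrt(c))
V(s) = 5*s
((6*(-1/3*5 + 3))*(-215))*V(T(2)) = ((6*(-1/3*5 + 3))*(-215))*(5*(sqrt(2)*sqrt(2))) = ((6*(-1*1/3*5 + 3))*(-215))*(5*2) = ((6*(-1/3*5 + 3))*(-215))*10 = ((6*(-5/3 + 3))*(-215))*10 = ((6*(4/3))*(-215))*10 = (8*(-215))*10 = -1720*10 = -17200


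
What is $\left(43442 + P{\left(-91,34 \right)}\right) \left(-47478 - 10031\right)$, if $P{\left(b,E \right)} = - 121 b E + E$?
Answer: $-24030135650$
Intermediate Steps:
$P{\left(b,E \right)} = E - 121 E b$ ($P{\left(b,E \right)} = - 121 E b + E = E - 121 E b$)
$\left(43442 + P{\left(-91,34 \right)}\right) \left(-47478 - 10031\right) = \left(43442 + 34 \left(1 - -11011\right)\right) \left(-47478 - 10031\right) = \left(43442 + 34 \left(1 + 11011\right)\right) \left(-57509\right) = \left(43442 + 34 \cdot 11012\right) \left(-57509\right) = \left(43442 + 374408\right) \left(-57509\right) = 417850 \left(-57509\right) = -24030135650$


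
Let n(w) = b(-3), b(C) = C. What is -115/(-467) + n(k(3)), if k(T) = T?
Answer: -1286/467 ≈ -2.7537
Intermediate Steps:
n(w) = -3
-115/(-467) + n(k(3)) = -115/(-467) - 3 = -115*(-1/467) - 3 = 115/467 - 3 = -1286/467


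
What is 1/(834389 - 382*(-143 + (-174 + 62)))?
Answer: 1/931799 ≈ 1.0732e-6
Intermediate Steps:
1/(834389 - 382*(-143 + (-174 + 62))) = 1/(834389 - 382*(-143 - 112)) = 1/(834389 - 382*(-255)) = 1/(834389 + 97410) = 1/931799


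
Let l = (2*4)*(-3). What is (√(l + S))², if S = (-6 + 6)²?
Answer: -24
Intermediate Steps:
l = -24 (l = 8*(-3) = -24)
S = 0 (S = 0² = 0)
(√(l + S))² = (√(-24 + 0))² = (√(-24))² = (2*I*√6)² = -24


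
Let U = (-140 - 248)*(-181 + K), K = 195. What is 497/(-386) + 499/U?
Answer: -1446159/1048376 ≈ -1.3794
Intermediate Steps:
U = -5432 (U = (-140 - 248)*(-181 + 195) = -388*14 = -5432)
497/(-386) + 499/U = 497/(-386) + 499/(-5432) = 497*(-1/386) + 499*(-1/5432) = -497/386 - 499/5432 = -1446159/1048376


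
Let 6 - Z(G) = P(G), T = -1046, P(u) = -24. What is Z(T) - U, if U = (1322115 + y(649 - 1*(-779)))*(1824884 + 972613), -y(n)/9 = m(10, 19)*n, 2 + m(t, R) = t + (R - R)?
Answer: -3410985294573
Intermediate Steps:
m(t, R) = -2 + t (m(t, R) = -2 + (t + (R - R)) = -2 + (t + 0) = -2 + t)
Z(G) = 30 (Z(G) = 6 - 1*(-24) = 6 + 24 = 30)
y(n) = -72*n (y(n) = -9*(-2 + 10)*n = -72*n)
U = 3410985294603 (U = (1322115 - 72*(649 - 1*(-779)))*(1824884 + 972613) = (1322115 - 72*(649 + 779))*2797497 = (1322115 - 72*1428)*2797497 = (1322115 - 102816)*2797497 = 1219299*2797497 = 3410985294603)
Z(T) - U = 30 - 1*3410985294603 = 30 - 3410985294603 = -3410985294573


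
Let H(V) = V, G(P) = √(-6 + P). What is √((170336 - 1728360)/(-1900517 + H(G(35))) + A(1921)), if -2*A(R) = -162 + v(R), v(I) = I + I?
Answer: 2*√(-873848314 + 460*√29)/√(1900517 - √29) ≈ 42.886*I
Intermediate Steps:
v(I) = 2*I
A(R) = 81 - R (A(R) = -(-162 + 2*R)/2 = 81 - R)
√((170336 - 1728360)/(-1900517 + H(G(35))) + A(1921)) = √((170336 - 1728360)/(-1900517 + √(-6 + 35)) + (81 - 1*1921)) = √(-1558024/(-1900517 + √29) + (81 - 1921)) = √(-1558024/(-1900517 + √29) - 1840) = √(-1840 - 1558024/(-1900517 + √29))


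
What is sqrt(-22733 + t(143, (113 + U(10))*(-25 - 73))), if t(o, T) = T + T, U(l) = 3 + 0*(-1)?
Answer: I*sqrt(45469) ≈ 213.23*I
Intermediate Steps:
U(l) = 3 (U(l) = 3 + 0 = 3)
t(o, T) = 2*T
sqrt(-22733 + t(143, (113 + U(10))*(-25 - 73))) = sqrt(-22733 + 2*((113 + 3)*(-25 - 73))) = sqrt(-22733 + 2*(116*(-98))) = sqrt(-22733 + 2*(-11368)) = sqrt(-22733 - 22736) = sqrt(-45469) = I*sqrt(45469)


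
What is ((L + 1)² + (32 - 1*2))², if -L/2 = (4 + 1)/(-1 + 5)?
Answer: 16641/16 ≈ 1040.1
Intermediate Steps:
L = -5/2 (L = -2*(4 + 1)/(-1 + 5) = -10/4 = -2*5/4 = -5/2 ≈ -2.5000)
((L + 1)² + (32 - 1*2))² = ((-5/2 + 1)² + (32 - 1*2))² = ((-3/2)² + (32 - 2))² = (9/4 + 30)² = (129/4)² = 16641/16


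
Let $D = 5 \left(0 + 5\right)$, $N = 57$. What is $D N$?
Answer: $1425$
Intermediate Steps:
$D = 25$ ($D = 5 \cdot 5 = 25$)
$D N = 25 \cdot 57 = 1425$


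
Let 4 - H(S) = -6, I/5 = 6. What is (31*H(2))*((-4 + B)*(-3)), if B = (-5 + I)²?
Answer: -577530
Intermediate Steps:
I = 30 (I = 5*6 = 30)
H(S) = 10 (H(S) = 4 - 1*(-6) = 4 + 6 = 10)
B = 625 (B = (-5 + 30)² = 25² = 625)
(31*H(2))*((-4 + B)*(-3)) = (31*10)*((-4 + 625)*(-3)) = 310*(621*(-3)) = 310*(-1863) = -577530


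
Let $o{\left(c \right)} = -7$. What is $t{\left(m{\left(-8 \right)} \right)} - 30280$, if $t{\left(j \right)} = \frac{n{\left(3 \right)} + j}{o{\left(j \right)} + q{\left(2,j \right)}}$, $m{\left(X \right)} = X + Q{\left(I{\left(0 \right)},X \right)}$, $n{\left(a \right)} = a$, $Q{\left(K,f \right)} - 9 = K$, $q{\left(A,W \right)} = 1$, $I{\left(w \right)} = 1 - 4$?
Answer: $- \frac{181681}{6} \approx -30280.0$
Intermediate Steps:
$I{\left(w \right)} = -3$ ($I{\left(w \right)} = 1 - 4 = -3$)
$Q{\left(K,f \right)} = 9 + K$
$m{\left(X \right)} = 6 + X$ ($m{\left(X \right)} = X + \left(9 - 3\right) = X + 6 = 6 + X$)
$t{\left(j \right)} = - \frac{1}{2} - \frac{j}{6}$ ($t{\left(j \right)} = \frac{3 + j}{-7 + 1} = \frac{3 + j}{-6} = \left(3 + j\right) \left(- \frac{1}{6}\right) = - \frac{1}{2} - \frac{j}{6}$)
$t{\left(m{\left(-8 \right)} \right)} - 30280 = \left(- \frac{1}{2} - \frac{6 - 8}{6}\right) - 30280 = \left(- \frac{1}{2} - - \frac{1}{3}\right) - 30280 = \left(- \frac{1}{2} + \frac{1}{3}\right) - 30280 = - \frac{1}{6} - 30280 = - \frac{181681}{6}$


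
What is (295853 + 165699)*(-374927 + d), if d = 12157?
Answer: -167437219040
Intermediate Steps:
(295853 + 165699)*(-374927 + d) = (295853 + 165699)*(-374927 + 12157) = 461552*(-362770) = -167437219040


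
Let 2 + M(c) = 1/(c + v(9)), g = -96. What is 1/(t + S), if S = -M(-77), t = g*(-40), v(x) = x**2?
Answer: 4/15367 ≈ 0.00026030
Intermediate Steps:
t = 3840 (t = -96*(-40) = 3840)
M(c) = -2 + 1/(81 + c) (M(c) = -2 + 1/(c + 9**2) = -2 + 1/(c + 81) = -2 + 1/(81 + c))
S = 7/4 (S = -(-161 - 2*(-77))/(81 - 77) = -(-161 + 154)/4 = -(-7)/4 = -1*(-7/4) = 7/4 ≈ 1.7500)
1/(t + S) = 1/(3840 + 7/4) = 1/(15367/4) = 4/15367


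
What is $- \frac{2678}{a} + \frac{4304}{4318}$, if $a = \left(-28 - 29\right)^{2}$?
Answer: $\frac{1210046}{7014591} \approx 0.1725$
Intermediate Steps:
$a = 3249$ ($a = \left(-57\right)^{2} = 3249$)
$- \frac{2678}{a} + \frac{4304}{4318} = - \frac{2678}{3249} + \frac{4304}{4318} = \left(-2678\right) \frac{1}{3249} + 4304 \cdot \frac{1}{4318} = - \frac{2678}{3249} + \frac{2152}{2159} = \frac{1210046}{7014591}$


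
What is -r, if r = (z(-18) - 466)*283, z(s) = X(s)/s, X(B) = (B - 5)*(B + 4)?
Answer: 1232465/9 ≈ 1.3694e+5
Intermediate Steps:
X(B) = (-5 + B)*(4 + B)
z(s) = (-20 + s² - s)/s
r = -1232465/9 (r = ((-1 - 18 - 20/(-18)) - 466)*283 = ((-1 - 18 - 20*(-1/18)) - 466)*283 = ((-1 - 18 + 10/9) - 466)*283 = (-161/9 - 466)*283 = -4355/9*283 = -1232465/9 ≈ -1.3694e+5)
-r = -1*(-1232465/9) = 1232465/9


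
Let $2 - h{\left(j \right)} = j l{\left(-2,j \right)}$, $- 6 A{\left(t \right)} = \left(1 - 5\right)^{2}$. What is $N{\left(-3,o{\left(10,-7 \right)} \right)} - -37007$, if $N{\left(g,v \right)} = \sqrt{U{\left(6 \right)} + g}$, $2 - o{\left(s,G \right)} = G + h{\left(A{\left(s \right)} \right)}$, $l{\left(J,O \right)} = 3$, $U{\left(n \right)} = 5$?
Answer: $37007 + \sqrt{2} \approx 37008.0$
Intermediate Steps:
$A{\left(t \right)} = - \frac{8}{3}$ ($A{\left(t \right)} = - \frac{\left(1 - 5\right)^{2}}{6} = - \frac{\left(-4\right)^{2}}{6} = \left(- \frac{1}{6}\right) 16 = - \frac{8}{3}$)
$h{\left(j \right)} = 2 - 3 j$ ($h{\left(j \right)} = 2 - j 3 = 2 - 3 j$)
$o{\left(s,G \right)} = -8 - G$ ($o{\left(s,G \right)} = 2 - \left(G + \left(2 - -8\right)\right) = 2 - \left(G + \left(2 + 8\right)\right) = 2 - \left(G + 10\right) = 2 - \left(10 + G\right) = -8 - G$)
$N{\left(g,v \right)} = \sqrt{5 + g}$
$N{\left(-3,o{\left(10,-7 \right)} \right)} - -37007 = \sqrt{5 - 3} - -37007 = \sqrt{2} + 37007 = 37007 + \sqrt{2}$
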